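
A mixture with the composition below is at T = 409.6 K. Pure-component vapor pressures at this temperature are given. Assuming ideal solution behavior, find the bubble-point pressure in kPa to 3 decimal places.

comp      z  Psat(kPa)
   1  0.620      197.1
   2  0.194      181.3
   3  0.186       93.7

Pbub = 174.802 kPa

At the bubble point ψ → 0, so ΣzᵢKᵢ = 1 with Kᵢ = Pᵢˢᵃᵗ/P ⇒ P = ΣzᵢPᵢˢᵃᵗ.
P = 0.620·197.1 + 0.194·181.3 + 0.186·93.7 = 174.802 kPa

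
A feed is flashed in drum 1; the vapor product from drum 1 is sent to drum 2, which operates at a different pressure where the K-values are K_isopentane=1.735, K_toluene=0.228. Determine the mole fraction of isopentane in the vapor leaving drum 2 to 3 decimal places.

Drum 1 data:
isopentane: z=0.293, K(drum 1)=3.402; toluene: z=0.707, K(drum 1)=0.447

Drum 1:
Binary case is linear: z₁(K₁−1)(1+ψ₁(K₂−1)) + z₂(K₂−1)(1+ψ₁(K₁−1)) = 0
⇒ ψ₁ = [z₁(K₁−1)+z₂(K₂−1)] / [−(K₁−1)(K₂−1)] = 0.3128/1.3283 = 0.235
Drum-1 compositions:
  isopentane: x = 0.187, y = 0.637
  toluene: x = 0.813, y = 0.363
Drum-2 feed = drum-1 vapor: z₂ = (0.6367, 0.3633).
Drum 2:
Material balance + equilibrium reduce to Σ zᵢ(Kᵢ−1)/(1+ψ₂(Kᵢ−1)) = 0.
g(0) = ΣzᵢKᵢ − 1 = 0.187 and g(1) = 1 − Σzᵢ/Kᵢ = -0.961, so a root lies in (0, 1).
Newton iteration, ψ₂⁰ = 0.5:
  ψ₂ = 0.500: g = -0.1147, g' = -0.758 → ψ₂ = 0.349
  ψ₂ = 0.349: g = -0.0114, g' = -0.623 → ψ₂ = 0.330
Converged at ψ₂ = 0.330.
  isopentane: x = 0.512, y = 0.889
  toluene: x = 0.488, y = 0.111

y_isopentane (drum 2) = 0.889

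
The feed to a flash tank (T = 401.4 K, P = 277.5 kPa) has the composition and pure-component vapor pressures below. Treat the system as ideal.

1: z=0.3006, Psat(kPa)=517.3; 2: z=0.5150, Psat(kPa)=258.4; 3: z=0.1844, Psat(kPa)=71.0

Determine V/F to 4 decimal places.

V/F = 0.2790

Raoult's law: Kᵢ = Pᵢˢᵃᵗ/P = Pᵢˢᵃᵗ/277.5.
  K_1 = 517.3/277.5 = 1.864144, K_2 = 258.4/277.5 = 0.931171, K_3 = 71.0/277.5 = 0.255856
Rachford–Rice: g(V/F) = Σ zᵢ(Kᵢ−1)/(1+V/F(Kᵢ−1)) = 0.
Check two-phase: ΣzᵢKᵢ = 1.0871 > 1 and Σzᵢ/Kᵢ = 1.4350 > 1, so g(0) = 0.0871 > 0 and g(1) = -0.4350 < 0.
Newton–Raphson from V/F = 0.5:
  V/F = 0.5000: g = -0.07385, g' = -0.3710 → V/F = 0.3010
  V/F = 0.3010: g = -0.00687, g' = -0.3135 → V/F = 0.2790
Converged at V/F = 0.2790.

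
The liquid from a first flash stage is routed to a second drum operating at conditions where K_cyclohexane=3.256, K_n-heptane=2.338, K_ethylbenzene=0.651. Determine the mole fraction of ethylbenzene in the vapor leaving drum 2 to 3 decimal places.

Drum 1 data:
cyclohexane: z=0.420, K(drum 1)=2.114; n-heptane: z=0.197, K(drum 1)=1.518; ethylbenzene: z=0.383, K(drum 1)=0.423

y_ethylbenzene (drum 2) = 0.547

Drum 1:
Iterate (Newton) starting at ψ₁ = 0.5:
  ψ₁ = 0.500: g = 0.0710, g' = -0.500 → ψ₁ = 0.642
  ψ₁ = 0.642: g = -0.0016, g' = -0.529 → ψ₁ = 0.639
Converged at ψ₁ = 0.639.
Drum-1 compositions:
  cyclohexane: x = 0.245, y = 0.519
  n-heptane: x = 0.148, y = 0.225
  ethylbenzene: x = 0.607, y = 0.257
Drum-2 feed = drum-1 liquid: z₂ = (0.2454, 0.1480, 0.6066).
Drum 2:
Rachford–Rice: g(ψ₂) = Σ zᵢ(Kᵢ−1)/(1+ψ₂(Kᵢ−1)) = 0.
g(0) = ΣzᵢKᵢ − 1 = 0.540 and g(1) = 1 − Σzᵢ/Kᵢ = -0.070, so a root lies in (0, 1).
Newton–Raphson from ψ₂ = 0.5:
  ψ₂ = 0.500: g = 0.1223, g' = -0.479 → ψ₂ = 0.755
  ψ₂ = 0.755: g = 0.0158, g' = -0.373 → ψ₂ = 0.798
Converged at ψ₂ = 0.798.
  cyclohexane: x = 0.088, y = 0.285
  n-heptane: x = 0.072, y = 0.167
  ethylbenzene: x = 0.841, y = 0.547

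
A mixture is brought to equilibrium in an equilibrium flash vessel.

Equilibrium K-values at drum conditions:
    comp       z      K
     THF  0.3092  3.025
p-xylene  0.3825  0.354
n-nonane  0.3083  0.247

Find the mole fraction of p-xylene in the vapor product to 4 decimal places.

y_p-xylene = 0.1452

Iterate (Newton) starting at β = 0.45:
  β = 0.4500: g = -0.37189, g' = -1.0643 → β = 0.1006
  β = 0.1006: g = 0.00476, g' = -1.2624 → β = 0.1043
  β = 0.1043: g = 0.00002, g' = -1.2536 → β = 0.1044
Converged at β = 0.1044.
Compositions from xᵢ = zᵢ/(1+β(Kᵢ−1)), yᵢ = Kᵢxᵢ:
  THF: x = 0.2553, y = 0.7722
  p-xylene: x = 0.4101, y = 0.1452
  n-nonane: x = 0.3346, y = 0.0826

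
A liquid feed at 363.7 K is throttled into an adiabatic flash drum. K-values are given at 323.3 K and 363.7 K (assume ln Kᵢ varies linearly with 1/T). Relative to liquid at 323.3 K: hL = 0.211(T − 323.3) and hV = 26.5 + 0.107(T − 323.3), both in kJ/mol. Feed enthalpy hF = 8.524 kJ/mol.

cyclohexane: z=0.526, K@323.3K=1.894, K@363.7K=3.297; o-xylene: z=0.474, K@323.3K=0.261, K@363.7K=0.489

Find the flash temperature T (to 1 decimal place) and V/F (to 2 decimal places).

Adiabatic flash: solve Rachford–Rice at each trial T, then check hF = ψ·hV(T) + (1−ψ)·hL(T).
  T = 323.3 K: K = (1.894, 0.261), RR gives ψ = 0.182, H_out = 4.812 kJ/mol
  T = 363.7 K: K = (3.297, 0.489), RR gives ψ = 0.823, H_out = 26.876 kJ/mol
  T = 343.5 K: K = (2.540, 0.364), RR gives ψ = 0.519, H_out = 16.928 kJ/mol
  T = 333.4 K: K = (2.203, 0.310), RR gives ψ = 0.368, H_out = 11.498 kJ/mol
  T = 328.4 K: K = (2.047, 0.285), RR gives ψ = 0.283, H_out = 8.418 kJ/mol
  T = 330.9 K: K = (2.124, 0.297), RR gives ψ = 0.327, H_out = 10.003 kJ/mol
  T = 329.6 K: K = (2.084, 0.291), RR gives ψ = 0.304, H_out = 9.191 kJ/mol
Linear interpolation between T = 328.4 (H_out = 8.418) and T = 329.6 (H_out = 9.191) on hF = 8.524 gives T ≈ 328.6 K, at which ψ = 0.29.

T = 328.6 K, V/F = 0.29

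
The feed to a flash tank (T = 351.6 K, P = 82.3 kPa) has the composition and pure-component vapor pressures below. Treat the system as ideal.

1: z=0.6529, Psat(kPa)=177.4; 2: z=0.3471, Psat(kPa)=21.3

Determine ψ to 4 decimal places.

ψ = 0.5805

Raoult's law: Kᵢ = Pᵢˢᵃᵗ/P = Pᵢˢᵃᵗ/82.3.
  K_1 = 177.4/82.3 = 2.155529, K_2 = 21.3/82.3 = 0.258809
Rachford–Rice: g(ψ) = Σ zᵢ(Kᵢ−1)/(1+ψ(Kᵢ−1)) = 0.
Feasibility: ΣzᵢKᵢ = 1.4972, Σzᵢ/Kᵢ = 1.6440 — both > 1, two phases present.
Newton–Raphson from ψ = 0.39:
  ψ = 0.3900: g = 0.15820, g' = -0.7915 → ψ = 0.5899
  ψ = 0.5899: g = -0.00848, g' = -0.9103 → ψ = 0.5806
  ψ = 0.5806: g = -0.00005, g' = -0.8998 → ψ = 0.5805
Converged at ψ = 0.5805.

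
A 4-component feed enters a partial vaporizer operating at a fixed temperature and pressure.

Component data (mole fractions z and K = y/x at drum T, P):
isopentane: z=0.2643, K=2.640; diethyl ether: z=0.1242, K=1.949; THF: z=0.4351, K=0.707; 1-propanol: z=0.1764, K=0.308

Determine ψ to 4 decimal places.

Material balance + equilibrium reduce to Σ zᵢ(Kᵢ−1)/(1+ψ(Kᵢ−1)) = 0.
g(0) = ΣzᵢKᵢ − 1 = 0.3018 and g(1) = 1 − Σzᵢ/Kᵢ = -0.3520, so a root lies in (0, 1).
Newton–Raphson from ψ = 0.5:
  ψ = 0.5000: g = -0.01792, g' = -0.5148 → ψ = 0.4652
Converged at ψ = 0.4652.

ψ = 0.4652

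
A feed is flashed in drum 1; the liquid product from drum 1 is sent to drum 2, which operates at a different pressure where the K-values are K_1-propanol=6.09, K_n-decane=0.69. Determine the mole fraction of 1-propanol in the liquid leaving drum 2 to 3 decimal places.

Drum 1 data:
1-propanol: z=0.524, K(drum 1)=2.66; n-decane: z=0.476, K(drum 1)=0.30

Drum 1:
Let ψ₁ = V/F and solve Σ zᵢ(Kᵢ−1)/(1+ψ₁(Kᵢ−1)) = 0.
Check two-phase: ΣzᵢKᵢ = 1.537 > 1 and Σzᵢ/Kᵢ = 1.784 > 1, so g(0) = 0.537 > 0 and g(1) = -0.784 < 0.
Binary case is linear: z₁(K₁−1)(1+ψ₁(K₂−1)) + z₂(K₂−1)(1+ψ₁(K₁−1)) = 0
⇒ ψ₁ = [z₁(K₁−1)+z₂(K₂−1)] / [−(K₁−1)(K₂−1)] = 0.5366/1.1620 = 0.462
Drum-1 compositions:
  1-propanol: x = 0.297, y = 0.789
  n-decane: x = 0.703, y = 0.211
Drum-2 feed = drum-1 liquid: z₂ = (0.2966, 0.7034).
Drum 2:
Binary case is linear: z₁(K₁−1)(1+ψ₂(K₂−1)) + z₂(K₂−1)(1+ψ₂(K₁−1)) = 0
⇒ ψ₂ = [z₁(K₁−1)+z₂(K₂−1)] / [−(K₁−1)(K₂−1)] = 1.2917/1.5779 = 0.819
  1-propanol: x = 0.057, y = 0.350
  n-decane: x = 0.943, y = 0.650

x_1-propanol (drum 2) = 0.057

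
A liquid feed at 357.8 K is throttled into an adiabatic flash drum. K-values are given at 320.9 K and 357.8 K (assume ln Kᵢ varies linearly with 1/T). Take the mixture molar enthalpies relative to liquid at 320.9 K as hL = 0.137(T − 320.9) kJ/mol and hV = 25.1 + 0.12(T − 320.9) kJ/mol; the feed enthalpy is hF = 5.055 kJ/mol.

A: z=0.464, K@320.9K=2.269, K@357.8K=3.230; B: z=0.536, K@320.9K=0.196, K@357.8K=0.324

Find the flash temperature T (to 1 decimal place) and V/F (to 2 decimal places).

Adiabatic flash: solve Rachford–Rice at each trial T, then check hF = ψ·hV(T) + (1−ψ)·hL(T).
  T = 320.9 K: K = (2.269, 0.196), RR gives ψ = 0.155, H_out = 3.884 kJ/mol
  T = 357.8 K: K = (3.230, 0.324), RR gives ψ = 0.446, H_out = 15.971 kJ/mol
  T = 339.4 K: K = (2.735, 0.256), RR gives ψ = 0.314, H_out = 10.326 kJ/mol
  T = 330.1 K: K = (2.496, 0.225), RR gives ψ = 0.240, H_out = 7.249 kJ/mol
  T = 325.5 K: K = (2.382, 0.210), RR gives ψ = 0.199, H_out = 5.618 kJ/mol
  T = 323.2 K: K = (2.325, 0.203), RR gives ψ = 0.178, H_out = 4.766 kJ/mol
Linear interpolation between T = 323.2 (H_out = 4.766) and T = 325.5 (H_out = 5.618) on hF = 5.055 gives T ≈ 324.0 K, at which ψ = 0.19.

T = 324.0 K, V/F = 0.19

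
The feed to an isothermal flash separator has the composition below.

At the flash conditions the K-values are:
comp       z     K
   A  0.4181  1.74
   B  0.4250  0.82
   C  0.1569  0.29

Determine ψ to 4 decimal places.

ψ = 0.4023

Material balance + equilibrium reduce to Σ zᵢ(Kᵢ−1)/(1+ψ(Kᵢ−1)) = 0.
Feasibility: ΣzᵢKᵢ = 1.1215, Σzᵢ/Kᵢ = 1.2996 — both > 1, two phases present.
Iterate (Newton) starting at ψ = 0.35:
  ψ = 0.3500: g = 0.01587, g' = -0.3002 → ψ = 0.4029
  ψ = 0.4029: g = -0.00017, g' = -0.3070 → ψ = 0.4023
Converged at ψ = 0.4023.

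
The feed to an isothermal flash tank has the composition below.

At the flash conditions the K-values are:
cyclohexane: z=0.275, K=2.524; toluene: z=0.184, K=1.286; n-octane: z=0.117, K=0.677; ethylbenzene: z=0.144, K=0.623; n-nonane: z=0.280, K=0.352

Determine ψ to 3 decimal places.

Newton–Raphson from ψ = 0.45:
  ψ = 0.450: g = -0.0705, g' = -0.517 → ψ = 0.314
  ψ = 0.314: g = 0.0005, g' = -0.532 → ψ = 0.315
Converged at ψ = 0.315.

ψ = 0.315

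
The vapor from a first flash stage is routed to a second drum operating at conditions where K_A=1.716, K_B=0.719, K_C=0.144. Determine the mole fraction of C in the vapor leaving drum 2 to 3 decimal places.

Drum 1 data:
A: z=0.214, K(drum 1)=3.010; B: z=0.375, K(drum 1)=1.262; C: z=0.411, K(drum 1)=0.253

y_C (drum 2) = 0.022

Drum 1:
Let ψ₁ = V/F and solve Σ zᵢ(Kᵢ−1)/(1+ψ₁(Kᵢ−1)) = 0.
Feasibility: ΣzᵢKᵢ = 1.221, Σzᵢ/Kᵢ = 1.993 — both > 1, two phases present.
Newton–Raphson from ψ₁ = 0.5:
  ψ₁ = 0.500: g = -0.1886, g' = -0.819 → ψ₁ = 0.270
  ψ₁ = 0.270: g = -0.0139, g' = -0.746 → ψ₁ = 0.251
Converged at ψ₁ = 0.251.
Drum-1 compositions:
  A: x = 0.142, y = 0.428
  B: x = 0.352, y = 0.444
  C: x = 0.506, y = 0.128
Drum-2 feed = drum-1 vapor: z₂ = (0.4280, 0.4440, 0.1280).
Drum 2:
Material balance + equilibrium reduce to Σ zᵢ(Kᵢ−1)/(1+ψ₂(Kᵢ−1)) = 0.
Feasibility: ΣzᵢKᵢ = 1.072, Σzᵢ/Kᵢ = 1.756 — both > 1, two phases present.
Newton iteration, ψ₂⁰ = 0.5:
  ψ₂ = 0.500: g = -0.1111, g' = -0.453 → ψ₂ = 0.255
  ψ₂ = 0.255: g = -0.0154, g' = -0.351 → ψ₂ = 0.211
Converged at ψ₂ = 0.211.
  A: x = 0.372, y = 0.638
  B: x = 0.472, y = 0.339
  C: x = 0.156, y = 0.022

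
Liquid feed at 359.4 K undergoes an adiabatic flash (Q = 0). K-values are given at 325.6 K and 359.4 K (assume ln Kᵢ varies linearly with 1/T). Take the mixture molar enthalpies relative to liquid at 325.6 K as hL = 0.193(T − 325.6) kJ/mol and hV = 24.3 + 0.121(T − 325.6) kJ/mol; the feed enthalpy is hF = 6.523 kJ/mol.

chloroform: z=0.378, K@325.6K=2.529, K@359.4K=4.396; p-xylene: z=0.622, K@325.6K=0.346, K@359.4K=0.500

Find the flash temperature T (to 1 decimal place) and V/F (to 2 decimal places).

T = 330.0 K, V/F = 0.24

Adiabatic flash: solve Rachford–Rice at each trial T, then check hF = ψ·hV(T) + (1−ψ)·hL(T).
  T = 325.6 K: K = (2.529, 0.346), RR gives ψ = 0.171, H_out = 4.160 kJ/mol
  T = 359.4 K: K = (4.396, 0.500), RR gives ψ = 0.573, H_out = 19.049 kJ/mol
  T = 342.5 K: K = (3.380, 0.420), RR gives ψ = 0.390, H_out = 12.266 kJ/mol
  T = 334.1 K: K = (2.937, 0.382), RR gives ψ = 0.291, H_out = 8.528 kJ/mol
  T = 329.9 K: K = (2.730, 0.364), RR gives ψ = 0.235, H_out = 6.467 kJ/mol
  T = 332.0 K: K = (2.832, 0.373), RR gives ψ = 0.264, H_out = 7.518 kJ/mol
Linear interpolation between T = 329.9 (H_out = 6.467) and T = 332.0 (H_out = 7.518) on hF = 6.523 gives T ≈ 330.0 K, at which ψ = 0.24.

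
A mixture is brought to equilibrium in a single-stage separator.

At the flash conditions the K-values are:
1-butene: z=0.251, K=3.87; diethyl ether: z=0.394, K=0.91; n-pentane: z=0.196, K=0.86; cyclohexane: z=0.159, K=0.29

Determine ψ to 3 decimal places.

Newton iteration, ψ⁰ = 0.5:
  ψ = 0.500: g = 0.0542, g' = -0.549 → ψ = 0.599
  ψ = 0.599: g = 0.0013, g' = -0.530 → ψ = 0.601
Converged at ψ = 0.601.

ψ = 0.601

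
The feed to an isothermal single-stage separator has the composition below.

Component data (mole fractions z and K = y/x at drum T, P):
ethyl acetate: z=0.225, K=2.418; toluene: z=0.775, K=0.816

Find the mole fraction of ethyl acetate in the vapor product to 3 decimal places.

Material balance + equilibrium reduce to Σ zᵢ(Kᵢ−1)/(1+ψ(Kᵢ−1)) = 0.
Check two-phase: ΣzᵢKᵢ = 1.176 > 1 and Σzᵢ/Kᵢ = 1.043 > 1, so g(0) = 0.176 > 0 and g(1) = -0.043 < 0.
Binary case is linear: z₁(K₁−1)(1+ψ(K₂−1)) + z₂(K₂−1)(1+ψ(K₁−1)) = 0
⇒ ψ = [z₁(K₁−1)+z₂(K₂−1)] / [−(K₁−1)(K₂−1)] = 0.1765/0.2609 = 0.676
Compositions from xᵢ = zᵢ/(1+ψ(Kᵢ−1)), yᵢ = Kᵢxᵢ:
  ethyl acetate: x = 0.115, y = 0.278
  toluene: x = 0.885, y = 0.722

y_ethyl acetate = 0.278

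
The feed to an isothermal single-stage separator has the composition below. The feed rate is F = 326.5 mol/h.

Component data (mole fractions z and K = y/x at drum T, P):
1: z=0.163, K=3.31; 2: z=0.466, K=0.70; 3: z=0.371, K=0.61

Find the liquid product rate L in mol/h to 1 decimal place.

L = 288.3 mol/h

Material balance + equilibrium reduce to Σ zᵢ(Kᵢ−1)/(1+β(Kᵢ−1)) = 0.
g(0) = ΣzᵢKᵢ − 1 = 0.092 and g(1) = 1 − Σzᵢ/Kᵢ = -0.323, so a root lies in (0, 1).
Newton iteration, β⁰ = 0.3:
  β = 0.300: g = -0.0951, g' = -0.426 → β = 0.077
  β = 0.077: g = 0.0274, g' = -0.731 → β = 0.114
  β = 0.114: g = 0.0016, g' = -0.651 → β = 0.117
Converged at β = 0.117.
Then V = β·F = 0.1169·326.5 = 38.2 mol/h and L = F − V = 288.3 mol/h.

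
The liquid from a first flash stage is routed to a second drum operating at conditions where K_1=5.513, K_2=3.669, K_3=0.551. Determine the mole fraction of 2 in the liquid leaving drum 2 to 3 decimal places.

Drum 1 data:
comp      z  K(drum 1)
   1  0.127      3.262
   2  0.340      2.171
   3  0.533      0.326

x_2 (drum 2) = 0.107

Drum 1:
Let ψ₁ = V/F and solve Σ zᵢ(Kᵢ−1)/(1+ψ₁(Kᵢ−1)) = 0.
Check two-phase: ΣzᵢKᵢ = 1.326 > 1 and Σzᵢ/Kᵢ = 1.831 > 1, so g(0) = 0.326 > 0 and g(1) = -0.831 < 0.
Newton iteration, ψ₁⁰ = 0.5:
  ψ₁ = 0.500: g = -0.1559, g' = -0.879 → ψ₁ = 0.323
  ψ₁ = 0.323: g = -0.0041, g' = -0.858 → ψ₁ = 0.318
Converged at ψ₁ = 0.318.
Drum-1 compositions:
  1: x = 0.074, y = 0.241
  2: x = 0.248, y = 0.538
  3: x = 0.678, y = 0.221
Drum-2 feed = drum-1 liquid: z₂ = (0.0739, 0.2478, 0.6784).
Drum 2:
Material balance + equilibrium reduce to Σ zᵢ(Kᵢ−1)/(1+ψ₂(Kᵢ−1)) = 0.
g(0) = ΣzᵢKᵢ − 1 = 0.690 and g(1) = 1 − Σzᵢ/Kᵢ = -0.312, so a root lies in (0, 1).
Iterate (Newton) starting at ψ₂ = 0.5:
  ψ₂ = 0.500: g = -0.0071, g' = -0.693 → ψ₂ = 0.490
Converged at ψ₂ = 0.490.
  1: x = 0.023, y = 0.127
  2: x = 0.107, y = 0.394
  3: x = 0.870, y = 0.479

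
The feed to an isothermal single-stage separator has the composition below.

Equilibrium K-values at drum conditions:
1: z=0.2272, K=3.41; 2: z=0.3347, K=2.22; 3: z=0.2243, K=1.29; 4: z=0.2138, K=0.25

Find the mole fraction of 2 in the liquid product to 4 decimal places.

x_2 = 0.1652

Material balance + equilibrium reduce to Σ zᵢ(Kᵢ−1)/(1+ψ(Kᵢ−1)) = 0.
Check two-phase: ΣzᵢKᵢ = 1.8606 > 1 and Σzᵢ/Kᵢ = 1.2465 > 1, so g(0) = 0.8606 > 0 and g(1) = -0.2465 < 0.
Newton–Raphson from ψ = 0.5:
  ψ = 0.5000: g = 0.30220, g' = -0.7859 → ψ = 0.8845
  ψ = 0.8845: g = -0.05339, g' = -1.3232 → ψ = 0.8442
  ψ = 0.8442: g = -0.00324, g' = -1.1700 → ψ = 0.8414
Converged at ψ = 0.8414.
Compositions from xᵢ = zᵢ/(1+ψ(Kᵢ−1)), yᵢ = Kᵢxᵢ:
  1: x = 0.0750, y = 0.2559
  2: x = 0.1652, y = 0.3667
  3: x = 0.1803, y = 0.2326
  4: x = 0.5795, y = 0.1449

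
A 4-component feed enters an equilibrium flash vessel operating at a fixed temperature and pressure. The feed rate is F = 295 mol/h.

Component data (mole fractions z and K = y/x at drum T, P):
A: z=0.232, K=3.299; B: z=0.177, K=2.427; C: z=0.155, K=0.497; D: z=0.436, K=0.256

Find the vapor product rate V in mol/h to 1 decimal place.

Material balance + equilibrium reduce to Σ zᵢ(Kᵢ−1)/(1+V/F(Kᵢ−1)) = 0.
Feasibility: ΣzᵢKᵢ = 1.384, Σzᵢ/Kᵢ = 2.158 — both > 1, two phases present.
Newton–Raphson from V/F = 0.46:
  V/F = 0.460: g = -0.1829, g' = -1.045 → V/F = 0.285
  V/F = 0.285: g = -0.0009, g' = -1.072 → V/F = 0.284
Converged at V/F = 0.284.
Then V = V/F·F = 0.2842·295 = 83.8 mol/h and L = F − V = 211.2 mol/h.

V = 83.8 mol/h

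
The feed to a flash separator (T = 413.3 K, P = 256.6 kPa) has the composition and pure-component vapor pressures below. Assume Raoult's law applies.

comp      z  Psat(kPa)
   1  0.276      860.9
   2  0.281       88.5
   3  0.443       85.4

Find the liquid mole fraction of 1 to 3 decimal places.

x_1 = 0.220

Raoult's law: Kᵢ = Pᵢˢᵃᵗ/P = Pᵢˢᵃᵗ/256.6.
  K_1 = 860.9/256.6 = 3.35503, K_2 = 88.5/256.6 = 0.34489, K_3 = 85.4/256.6 = 0.33281
Rachford–Rice: g(V/F) = Σ zᵢ(Kᵢ−1)/(1+V/F(Kᵢ−1)) = 0.
g(0) = ΣzᵢKᵢ − 1 = 0.170 and g(1) = 1 − Σzᵢ/Kᵢ = -1.228, so a root lies in (0, 1).
Newton–Raphson from V/F = 0.5:
  V/F = 0.500: g = -0.4188, g' = -1.034 → V/F = 0.095
  V/F = 0.095: g = 0.0195, g' = -1.385 → V/F = 0.109
Converged at V/F = 0.109.
Compositions from xᵢ = zᵢ/(1+V/F(Kᵢ−1)), yᵢ = Kᵢxᵢ:
  1: x = 0.220, y = 0.737
  2: x = 0.303, y = 0.104
  3: x = 0.478, y = 0.159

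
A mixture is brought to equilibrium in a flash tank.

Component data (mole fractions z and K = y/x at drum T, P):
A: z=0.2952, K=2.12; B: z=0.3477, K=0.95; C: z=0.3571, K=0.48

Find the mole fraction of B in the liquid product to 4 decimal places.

x_B = 0.3535

Let ψ = V/F and solve Σ zᵢ(Kᵢ−1)/(1+ψ(Kᵢ−1)) = 0.
g(0) = ΣzᵢKᵢ − 1 = 0.1275 and g(1) = 1 − Σzᵢ/Kᵢ = -0.2492, so a root lies in (0, 1).
Newton iteration, ψ⁰ = 0.5:
  ψ = 0.5000: g = -0.05683, g' = -0.3294 → ψ = 0.3275
  ψ = 0.3275: g = 0.00042, g' = -0.3394 → ψ = 0.3287
Converged at ψ = 0.3287.
Compositions from xᵢ = zᵢ/(1+ψ(Kᵢ−1)), yᵢ = Kᵢxᵢ:
  A: x = 0.2158, y = 0.4574
  B: x = 0.3535, y = 0.3358
  C: x = 0.4307, y = 0.2067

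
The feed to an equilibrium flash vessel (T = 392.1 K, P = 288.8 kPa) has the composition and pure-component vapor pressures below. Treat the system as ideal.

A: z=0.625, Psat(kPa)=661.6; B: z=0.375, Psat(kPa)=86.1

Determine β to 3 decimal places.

Raoult's law: Kᵢ = Pᵢˢᵃᵗ/P = Pᵢˢᵃᵗ/288.8.
  K_A = 661.6/288.8 = 2.29086, K_B = 86.1/288.8 = 0.29813
Rachford–Rice: g(β) = Σ zᵢ(Kᵢ−1)/(1+β(Kᵢ−1)) = 0.
Check two-phase: ΣzᵢKᵢ = 1.544 > 1 and Σzᵢ/Kᵢ = 1.531 > 1, so g(0) = 0.544 > 0 and g(1) = -0.531 < 0.
Newton iteration, β⁰ = 0.5:
  β = 0.500: g = 0.0848, g' = -0.823 → β = 0.603
  β = 0.603: g = -0.0027, g' = -0.885 → β = 0.600
Converged at β = 0.600.

β = 0.600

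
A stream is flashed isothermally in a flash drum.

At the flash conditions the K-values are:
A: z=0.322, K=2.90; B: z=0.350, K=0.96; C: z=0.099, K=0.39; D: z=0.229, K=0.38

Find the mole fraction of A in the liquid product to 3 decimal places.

Rachford–Rice: g(ψ) = Σ zᵢ(Kᵢ−1)/(1+ψ(Kᵢ−1)) = 0.
Check two-phase: ΣzᵢKᵢ = 1.395 > 1 and Σzᵢ/Kᵢ = 1.332 > 1, so g(0) = 0.395 > 0 and g(1) = -0.332 < 0.
Newton–Raphson from ψ = 0.5:
  ψ = 0.500: g = 0.0068, g' = -0.567 → ψ = 0.512
Converged at ψ = 0.512.
Compositions from xᵢ = zᵢ/(1+ψ(Kᵢ−1)), yᵢ = Kᵢxᵢ:
  A: x = 0.163, y = 0.473
  B: x = 0.357, y = 0.343
  C: x = 0.144, y = 0.056
  D: x = 0.335, y = 0.127

x_A = 0.163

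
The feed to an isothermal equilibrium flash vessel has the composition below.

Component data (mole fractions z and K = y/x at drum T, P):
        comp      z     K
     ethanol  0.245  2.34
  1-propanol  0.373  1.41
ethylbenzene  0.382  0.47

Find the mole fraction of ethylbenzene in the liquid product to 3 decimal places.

x_ethylbenzene = 0.569

Material balance + equilibrium reduce to Σ zᵢ(Kᵢ−1)/(1+ψ(Kᵢ−1)) = 0.
g(0) = ΣzᵢKᵢ − 1 = 0.279 and g(1) = 1 − Σzᵢ/Kᵢ = -0.182, so a root lies in (0, 1).
Newton–Raphson from ψ = 0.5:
  ψ = 0.500: g = 0.0480, g' = -0.400 → ψ = 0.620
  ψ = 0.620: g = -0.0004, g' = -0.409 → ψ = 0.619
Converged at ψ = 0.619.
Compositions from xᵢ = zᵢ/(1+ψ(Kᵢ−1)), yᵢ = Kᵢxᵢ:
  ethanol: x = 0.134, y = 0.313
  1-propanol: x = 0.297, y = 0.419
  ethylbenzene: x = 0.569, y = 0.267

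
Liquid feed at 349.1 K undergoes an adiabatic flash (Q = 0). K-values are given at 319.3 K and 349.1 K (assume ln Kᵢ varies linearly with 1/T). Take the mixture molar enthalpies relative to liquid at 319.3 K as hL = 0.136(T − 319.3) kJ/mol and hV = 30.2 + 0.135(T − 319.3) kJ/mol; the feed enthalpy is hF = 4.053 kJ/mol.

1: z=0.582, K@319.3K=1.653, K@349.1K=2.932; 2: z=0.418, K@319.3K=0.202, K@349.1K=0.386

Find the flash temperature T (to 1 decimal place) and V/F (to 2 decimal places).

T = 320.4 K, V/F = 0.13

Adiabatic flash: solve Rachford–Rice at each trial T, then check hF = ψ·hV(T) + (1−ψ)·hL(T).
  T = 319.3 K: K = (1.653, 0.202), RR gives ψ = 0.089, H_out = 2.694 kJ/mol
  T = 349.1 K: K = (2.932, 0.386), RR gives ψ = 0.732, H_out = 26.123 kJ/mol
  T = 334.2 K: K = (2.230, 0.283), RR gives ψ = 0.472, H_out = 16.279 kJ/mol
  T = 326.8 K: K = (1.928, 0.240), RR gives ψ = 0.316, H_out = 10.559 kJ/mol
  T = 323.1 K: K = (1.789, 0.221), RR gives ψ = 0.217, H_out = 7.071 kJ/mol
  T = 321.2 K: K = (1.720, 0.211), RR gives ψ = 0.157, H_out = 5.009 kJ/mol
Linear interpolation between T = 319.3 (H_out = 2.694) and T = 321.2 (H_out = 5.009) on hF = 4.053 gives T ≈ 320.4 K, at which ψ = 0.13.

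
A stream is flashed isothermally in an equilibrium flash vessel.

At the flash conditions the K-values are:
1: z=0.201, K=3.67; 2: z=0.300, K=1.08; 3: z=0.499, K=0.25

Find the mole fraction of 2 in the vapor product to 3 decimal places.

y_2 = 0.320

Rachford–Rice: g(ψ) = Σ zᵢ(Kᵢ−1)/(1+ψ(Kᵢ−1)) = 0.
Check two-phase: ΣzᵢKᵢ = 1.186 > 1 and Σzᵢ/Kᵢ = 2.329 > 1, so g(0) = 0.186 > 0 and g(1) = -1.329 < 0.
Iterate (Newton) starting at ψ = 0.6:
  ψ = 0.600: g = -0.4513, g' = -1.141 → ψ = 0.205
  ψ = 0.205: g = -0.0714, g' = -0.993 → ψ = 0.133
  ψ = 0.133: g = 0.0044, g' = -1.129 → ψ = 0.137
Converged at ψ = 0.137.
Compositions from xᵢ = zᵢ/(1+ψ(Kᵢ−1)), yᵢ = Kᵢxᵢ:
  1: x = 0.147, y = 0.541
  2: x = 0.297, y = 0.320
  3: x = 0.556, y = 0.139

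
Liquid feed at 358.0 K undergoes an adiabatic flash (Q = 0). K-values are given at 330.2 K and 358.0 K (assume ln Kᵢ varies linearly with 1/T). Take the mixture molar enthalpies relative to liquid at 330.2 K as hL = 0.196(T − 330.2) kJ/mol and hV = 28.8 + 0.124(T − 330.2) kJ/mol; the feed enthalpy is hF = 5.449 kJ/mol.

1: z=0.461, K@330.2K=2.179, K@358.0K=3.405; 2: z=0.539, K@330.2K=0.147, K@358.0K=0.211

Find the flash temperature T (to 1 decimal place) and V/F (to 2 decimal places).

Adiabatic flash: solve Rachford–Rice at each trial T, then check hF = ψ·hV(T) + (1−ψ)·hL(T).
  T = 330.2 K: K = (2.179, 0.147), RR gives ψ = 0.083, H_out = 2.398 kJ/mol
  T = 358.0 K: K = (3.405, 0.211), RR gives ψ = 0.360, H_out = 15.101 kJ/mol
  T = 344.1 K: K = (2.749, 0.177), RR gives ψ = 0.252, H_out = 9.734 kJ/mol
  T = 337.1 K: K = (2.451, 0.162), RR gives ψ = 0.178, H_out = 6.404 kJ/mol
  T = 333.6 K: K = (2.310, 0.154), RR gives ψ = 0.134, H_out = 4.484 kJ/mol
  T = 335.4 K: K = (2.382, 0.158), RR gives ψ = 0.158, H_out = 5.497 kJ/mol
Linear interpolation between T = 333.6 (H_out = 4.484) and T = 335.4 (H_out = 5.497) on hF = 5.449 gives T ≈ 335.3 K, at which ψ = 0.16.

T = 335.3 K, V/F = 0.16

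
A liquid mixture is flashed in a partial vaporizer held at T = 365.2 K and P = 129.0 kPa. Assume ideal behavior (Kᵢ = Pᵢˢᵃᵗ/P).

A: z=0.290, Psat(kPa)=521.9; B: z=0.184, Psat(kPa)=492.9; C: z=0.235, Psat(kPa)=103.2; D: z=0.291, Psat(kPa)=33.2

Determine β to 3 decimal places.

β = 0.657

Raoult's law: Kᵢ = Pᵢˢᵃᵗ/P = Pᵢˢᵃᵗ/129.0.
  K_A = 521.9/129.0 = 4.04574, K_B = 492.9/129.0 = 3.82093, K_C = 103.2/129.0 = 0.80000, K_D = 33.2/129.0 = 0.25736
Rachford–Rice: g(β) = Σ zᵢ(Kᵢ−1)/(1+β(Kᵢ−1)) = 0.
Feasibility: ΣzᵢKᵢ = 2.139, Σzᵢ/Kᵢ = 1.544 — both > 1, two phases present.
Iterate (Newton) starting at β = 0.63:
  β = 0.630: g = 0.0296, g' = -1.085 → β = 0.657
Converged at β = 0.657.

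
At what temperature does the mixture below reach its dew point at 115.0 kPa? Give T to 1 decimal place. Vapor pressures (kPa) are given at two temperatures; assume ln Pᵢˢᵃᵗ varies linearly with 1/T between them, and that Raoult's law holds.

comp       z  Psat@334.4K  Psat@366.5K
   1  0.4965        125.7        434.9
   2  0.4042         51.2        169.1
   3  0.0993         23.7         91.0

Dew-point temperature: Σzᵢ·P/Pᵢˢᵃᵗ(T) = 1. Interpolate ln Pᵢˢᵃᵗ = aᵢ + bᵢ/T.
  T = 334.4 K: ΣzᵢP/Pᵢˢᵃᵗ = 1.8439
  T = 366.5 K: ΣzᵢP/Pᵢˢᵃᵗ = 0.5317
  T = 350.4 K: ΣzᵢP/Pᵢˢᵃᵗ = 0.9637
  T = 342.4 K: ΣzᵢP/Pᵢˢᵃᵗ = 1.3228
  T = 346.4 K: ΣzᵢP/Pᵢˢᵃᵗ = 1.1270
  T = 348.4 K: ΣzᵢP/Pᵢˢᵃᵗ = 1.0417
  T = 349.4 K: ΣzᵢP/Pᵢˢᵃᵗ = 1.0018
Interpolating between 349.4 K and 350.4 K gives T ≈ 349.4 K.

T = 349.4 K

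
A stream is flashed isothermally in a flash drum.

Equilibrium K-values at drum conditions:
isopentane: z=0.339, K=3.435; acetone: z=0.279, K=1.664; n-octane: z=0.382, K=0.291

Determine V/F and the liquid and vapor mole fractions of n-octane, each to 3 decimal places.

V/F = 0.596, x_n-octane = 0.662, y_n-octane = 0.193

Material balance + equilibrium reduce to Σ zᵢ(Kᵢ−1)/(1+V/F(Kᵢ−1)) = 0.
g(0) = ΣzᵢKᵢ − 1 = 0.740 and g(1) = 1 − Σzᵢ/Kᵢ = -0.579, so a root lies in (0, 1).
Iterate (Newton) starting at V/F = 0.5:
  V/F = 0.500: g = 0.0918, g' = -0.939 → V/F = 0.598
  V/F = 0.598: g = -0.0012, g' = -0.975 → V/F = 0.596
Converged at V/F = 0.596.
Compositions from xᵢ = zᵢ/(1+V/F(Kᵢ−1)), yᵢ = Kᵢxᵢ:
  isopentane: x = 0.138, y = 0.475
  acetone: x = 0.200, y = 0.333
  n-octane: x = 0.662, y = 0.193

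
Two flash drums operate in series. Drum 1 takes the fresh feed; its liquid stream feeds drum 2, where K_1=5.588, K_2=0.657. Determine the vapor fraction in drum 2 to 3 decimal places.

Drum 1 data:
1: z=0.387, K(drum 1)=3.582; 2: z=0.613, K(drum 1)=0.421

Drum 1:
Material balance + equilibrium reduce to Σ zᵢ(Kᵢ−1)/(1+ψ₁(Kᵢ−1)) = 0.
Check two-phase: ΣzᵢKᵢ = 1.644 > 1 and Σzᵢ/Kᵢ = 1.564 > 1, so g(0) = 0.644 > 0 and g(1) = -0.564 < 0.
Binary case is linear: z₁(K₁−1)(1+ψ₁(K₂−1)) + z₂(K₂−1)(1+ψ₁(K₁−1)) = 0
⇒ ψ₁ = [z₁(K₁−1)+z₂(K₂−1)] / [−(K₁−1)(K₂−1)] = 0.6443/1.4950 = 0.431
Drum-1 compositions:
  1: x = 0.183, y = 0.656
  2: x = 0.817, y = 0.344
Drum-2 feed = drum-1 liquid: z₂ = (0.1832, 0.8168).
Drum 2:
Material balance + equilibrium reduce to Σ zᵢ(Kᵢ−1)/(1+ψ₂(Kᵢ−1)) = 0.
Check two-phase: ΣzᵢKᵢ = 1.560 > 1 and Σzᵢ/Kᵢ = 1.276 > 1, so g(0) = 0.560 > 0 and g(1) = -0.276 < 0.
Binary case is linear: z₁(K₁−1)(1+ψ₂(K₂−1)) + z₂(K₂−1)(1+ψ₂(K₁−1)) = 0
⇒ ψ₂ = [z₁(K₁−1)+z₂(K₂−1)] / [−(K₁−1)(K₂−1)] = 0.5602/1.5737 = 0.356
  1: x = 0.070, y = 0.389
  2: x = 0.930, y = 0.611

V/F (drum 2) = 0.356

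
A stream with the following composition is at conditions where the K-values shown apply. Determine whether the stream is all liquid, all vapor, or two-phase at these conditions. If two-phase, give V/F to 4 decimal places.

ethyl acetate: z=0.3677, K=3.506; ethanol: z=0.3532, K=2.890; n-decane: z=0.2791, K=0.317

ΣzᵢKᵢ = 2.3984; Σzᵢ/Kᵢ = 1.1075.
Both exceed 1, so a two-phase solution exists.
Material balance + equilibrium reduce to Σ zᵢ(Kᵢ−1)/(1+ψ(Kᵢ−1)) = 0.
Iterate (Newton) starting at ψ = 0.5:
  ψ = 0.5000: g = 0.46272, g' = -1.0887 → ψ = 0.9250
  ψ = 0.9250: g = 0.00289, g' = -1.3371 → ψ = 0.9272
Converged at ψ = 0.9272.

two-phase, V/F = 0.9272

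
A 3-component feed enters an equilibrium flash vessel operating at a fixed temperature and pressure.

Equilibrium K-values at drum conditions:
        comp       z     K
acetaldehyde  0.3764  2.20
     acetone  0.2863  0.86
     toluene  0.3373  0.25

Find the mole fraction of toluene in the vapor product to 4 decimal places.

Material balance + equilibrium reduce to Σ zᵢ(Kᵢ−1)/(1+V/F(Kᵢ−1)) = 0.
Check two-phase: ΣzᵢKᵢ = 1.1586 > 1 and Σzᵢ/Kᵢ = 1.8532 > 1, so g(0) = 0.1586 > 0 and g(1) = -0.8532 < 0.
Newton–Raphson from V/F = 0.67:
  V/F = 0.6700: g = -0.30235, g' = -0.9400 → V/F = 0.3483
  V/F = 0.3483: g = -0.06604, g' = -0.6234 → V/F = 0.2424
  V/F = 0.2424: g = -0.00077, g' = -0.6147 → V/F = 0.2411
Converged at V/F = 0.2411.
Compositions from xᵢ = zᵢ/(1+V/F(Kᵢ−1)), yᵢ = Kᵢxᵢ:
  acetaldehyde: x = 0.2919, y = 0.6422
  acetone: x = 0.2963, y = 0.2548
  toluene: x = 0.4118, y = 0.1029

y_toluene = 0.1029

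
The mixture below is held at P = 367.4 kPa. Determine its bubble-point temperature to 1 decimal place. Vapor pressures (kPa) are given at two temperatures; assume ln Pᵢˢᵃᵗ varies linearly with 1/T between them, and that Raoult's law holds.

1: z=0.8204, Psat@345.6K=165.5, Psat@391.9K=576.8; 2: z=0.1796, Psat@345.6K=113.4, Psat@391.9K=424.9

Bubble-point temperature: ΣzᵢPᵢˢᵃᵗ(T) = P. Interpolate ln Pᵢˢᵃᵗ = aᵢ + bᵢ/T.
  T = 345.6 K: ΣzᵢPᵢˢᵃᵗ = 156.14 kPa
  T = 391.9 K: ΣzᵢPᵢˢᵃᵗ = 549.52 kPa
  T = 368.8 K: ΣzᵢPᵢˢᵃᵗ = 305.11 kPa
  T = 380.4 K: ΣzᵢPᵢˢᵃᵗ = 413.66 kPa
  T = 374.6 K: ΣzᵢPᵢˢᵃᵗ = 356.10 kPa
  T = 377.5 K: ΣzᵢPᵢˢᵃᵗ = 384.03 kPa
Interpolating between 374.6 K and 377.5 K gives T ≈ 375.8 K.

T = 375.8 K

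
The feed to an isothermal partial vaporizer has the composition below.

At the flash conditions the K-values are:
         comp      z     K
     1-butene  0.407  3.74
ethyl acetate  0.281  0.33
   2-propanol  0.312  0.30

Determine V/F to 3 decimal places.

V/F = 0.377

Rachford–Rice: g(V/F) = Σ zᵢ(Kᵢ−1)/(1+V/F(Kᵢ−1)) = 0.
Feasibility: ΣzᵢKᵢ = 1.709, Σzᵢ/Kᵢ = 2.000 — both > 1, two phases present.
Iterate (Newton) starting at V/F = 0.49:
  V/F = 0.490: g = -0.1367, g' = -1.191 → V/F = 0.375
  V/F = 0.375: g = 0.0022, g' = -1.249 → V/F = 0.377
Converged at V/F = 0.377.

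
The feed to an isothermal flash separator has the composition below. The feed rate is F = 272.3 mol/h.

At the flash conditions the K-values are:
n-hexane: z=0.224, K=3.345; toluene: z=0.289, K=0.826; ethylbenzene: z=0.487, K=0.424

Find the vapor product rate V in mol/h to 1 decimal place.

Newton–Raphson from ψ = 0.5:
  ψ = 0.500: g = -0.2073, g' = -0.590 → ψ = 0.149
  ψ = 0.149: g = 0.0310, g' = -0.879 → ψ = 0.184
  ψ = 0.184: g = 0.0012, g' = -0.813 → ψ = 0.186
Converged at ψ = 0.186.
Then V = ψ·F = 0.1855·272.3 = 50.5 mol/h and L = F − V = 221.8 mol/h.

V = 50.5 mol/h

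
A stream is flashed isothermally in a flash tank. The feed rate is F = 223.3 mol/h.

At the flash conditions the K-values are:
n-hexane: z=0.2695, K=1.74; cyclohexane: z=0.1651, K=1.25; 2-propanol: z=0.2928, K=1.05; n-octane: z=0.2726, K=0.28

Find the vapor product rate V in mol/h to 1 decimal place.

V = 43.4 mol/h

Let ψ = V/F and solve Σ zᵢ(Kᵢ−1)/(1+ψ(Kᵢ−1)) = 0.
Check two-phase: ΣzᵢKᵢ = 1.0591 > 1 and Σzᵢ/Kᵢ = 1.5394 > 1, so g(0) = 0.0591 > 0 and g(1) = -0.5394 < 0.
Newton iteration, ψ⁰ = 0.43:
  ψ = 0.4300: g = -0.08140, g' = -0.3905 → ψ = 0.2216
  ψ = 0.2216: g = -0.00860, g' = -0.3190 → ψ = 0.1946
  ψ = 0.1946: g = -0.00007, g' = -0.3140 → ψ = 0.1944
Converged at ψ = 0.1944.
Then V = ψ·F = 0.1944·223.3 = 43.4 mol/h and L = F − V = 179.9 mol/h.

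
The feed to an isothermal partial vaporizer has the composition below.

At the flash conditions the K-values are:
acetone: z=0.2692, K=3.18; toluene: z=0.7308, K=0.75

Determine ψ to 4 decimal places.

ψ = 0.7416

Rachford–Rice: g(ψ) = Σ zᵢ(Kᵢ−1)/(1+ψ(Kᵢ−1)) = 0.
Check two-phase: ΣzᵢKᵢ = 1.4042 > 1 and Σzᵢ/Kᵢ = 1.0591 > 1, so g(0) = 0.4042 > 0 and g(1) = -0.0591 < 0.
Binary case is linear: z₁(K₁−1)(1+ψ(K₂−1)) + z₂(K₂−1)(1+ψ(K₁−1)) = 0
⇒ ψ = [z₁(K₁−1)+z₂(K₂−1)] / [−(K₁−1)(K₂−1)] = 0.40416/0.54500 = 0.7416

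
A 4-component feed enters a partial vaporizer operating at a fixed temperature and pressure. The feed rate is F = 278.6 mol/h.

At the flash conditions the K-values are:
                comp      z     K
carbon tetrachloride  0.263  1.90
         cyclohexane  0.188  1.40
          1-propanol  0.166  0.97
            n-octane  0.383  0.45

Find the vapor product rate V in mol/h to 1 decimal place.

Rachford–Rice: g(ψ) = Σ zᵢ(Kᵢ−1)/(1+ψ(Kᵢ−1)) = 0.
Check two-phase: ΣzᵢKᵢ = 1.096 > 1 and Σzᵢ/Kᵢ = 1.295 > 1, so g(0) = 0.096 > 0 and g(1) = -0.295 < 0.
Newton–Raphson from ψ = 0.5:
  ψ = 0.500: g = -0.0697, g' = -0.343 → ψ = 0.297
  ψ = 0.297: g = -0.0027, g' = -0.322 → ψ = 0.288
Converged at ψ = 0.288.
Then V = ψ·F = 0.2883·278.6 = 80.3 mol/h and L = F − V = 198.3 mol/h.

V = 80.3 mol/h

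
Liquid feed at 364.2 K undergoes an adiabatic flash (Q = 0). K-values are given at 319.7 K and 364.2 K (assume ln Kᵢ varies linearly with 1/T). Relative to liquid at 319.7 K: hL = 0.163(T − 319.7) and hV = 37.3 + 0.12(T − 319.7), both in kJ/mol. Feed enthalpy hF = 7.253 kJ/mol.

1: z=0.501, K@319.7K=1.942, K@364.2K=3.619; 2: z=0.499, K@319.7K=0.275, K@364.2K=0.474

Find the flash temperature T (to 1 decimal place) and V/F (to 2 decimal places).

T = 321.0 K, V/F = 0.19

Adiabatic flash: solve Rachford–Rice at each trial T, then check hF = ψ·hV(T) + (1−ψ)·hL(T).
  T = 319.7 K: K = (1.942, 0.275), RR gives ψ = 0.161, H_out = 6.017 kJ/mol
  T = 364.2 K: K = (3.619, 0.474), RR gives ψ = 0.762, H_out = 34.216 kJ/mol
  T = 341.9 K: K = (2.703, 0.367), RR gives ψ = 0.499, H_out = 21.750 kJ/mol
  T = 330.8 K: K = (2.304, 0.319), RR gives ψ = 0.353, H_out = 14.823 kJ/mol
  T = 325.2 K: K = (2.117, 0.297), RR gives ψ = 0.265, H_out = 10.731 kJ/mol
  T = 322.4 K: K = (2.027, 0.285), RR gives ψ = 0.215, H_out = 8.438 kJ/mol
  T = 321.0 K: K = (1.982, 0.280), RR gives ψ = 0.188, H_out = 7.212 kJ/mol
Linear interpolation between T = 321.0 (H_out = 7.212) and T = 322.4 (H_out = 8.438) on hF = 7.253 gives T ≈ 321.0 K, at which ψ = 0.19.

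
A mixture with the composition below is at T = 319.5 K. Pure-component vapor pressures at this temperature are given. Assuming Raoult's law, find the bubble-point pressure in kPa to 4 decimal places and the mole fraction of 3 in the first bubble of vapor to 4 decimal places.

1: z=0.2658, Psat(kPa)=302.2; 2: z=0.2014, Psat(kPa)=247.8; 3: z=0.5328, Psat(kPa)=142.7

At the bubble point ψ → 0, so ΣzᵢKᵢ = 1 with Kᵢ = Pᵢˢᵃᵗ/P ⇒ P = ΣzᵢPᵢˢᵃᵗ.
P = 0.2658·302.2 + 0.2014·247.8 + 0.5328·142.7 = 206.2622 kPa
yᵢ = zᵢPᵢˢᵃᵗ/P ⇒ y_3 = 0.5328·142.7/206.2622 = 0.3686

Pbub = 206.2622 kPa, y_3 = 0.3686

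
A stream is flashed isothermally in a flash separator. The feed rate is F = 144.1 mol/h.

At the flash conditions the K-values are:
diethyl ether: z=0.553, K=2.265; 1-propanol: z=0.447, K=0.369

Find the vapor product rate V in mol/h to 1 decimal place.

V = 75.4 mol/h

Material balance + equilibrium reduce to Σ zᵢ(Kᵢ−1)/(1+β(Kᵢ−1)) = 0.
Feasibility: ΣzᵢKᵢ = 1.417, Σzᵢ/Kᵢ = 1.456 — both > 1, two phases present.
Binary case is linear: z₁(K₁−1)(1+β(K₂−1)) + z₂(K₂−1)(1+β(K₁−1)) = 0
⇒ β = [z₁(K₁−1)+z₂(K₂−1)] / [−(K₁−1)(K₂−1)] = 0.4175/0.7982 = 0.523
Then V = β·F = 0.5230·144.1 = 75.4 mol/h and L = F − V = 68.7 mol/h.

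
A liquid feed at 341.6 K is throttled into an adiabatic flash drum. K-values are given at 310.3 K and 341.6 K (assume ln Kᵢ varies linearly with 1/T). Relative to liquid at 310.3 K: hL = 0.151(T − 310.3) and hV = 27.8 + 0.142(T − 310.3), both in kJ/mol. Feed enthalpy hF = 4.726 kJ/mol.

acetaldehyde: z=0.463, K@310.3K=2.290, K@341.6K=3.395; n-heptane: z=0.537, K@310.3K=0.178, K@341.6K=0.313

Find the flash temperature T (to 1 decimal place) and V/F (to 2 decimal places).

T = 311.6 K, V/F = 0.16

Adiabatic flash: solve Rachford–Rice at each trial T, then check hF = ψ·hV(T) + (1−ψ)·hL(T).
  T = 310.3 K: K = (2.290, 0.178), RR gives ψ = 0.147, H_out = 4.086 kJ/mol
  T = 341.6 K: K = (3.395, 0.313), RR gives ψ = 0.450, H_out = 17.102 kJ/mol
  T = 326.0 K: K = (2.817, 0.239), RR gives ψ = 0.313, H_out = 11.033 kJ/mol
  T = 318.1 K: K = (2.544, 0.207), RR gives ψ = 0.236, H_out = 7.727 kJ/mol
  T = 314.2 K: K = (2.415, 0.192), RR gives ψ = 0.194, H_out = 5.968 kJ/mol
  T = 312.2 K: K = (2.351, 0.185), RR gives ψ = 0.170, H_out = 5.021 kJ/mol
Linear interpolation between T = 310.3 (H_out = 4.086) and T = 312.2 (H_out = 5.021) on hF = 4.726 gives T ≈ 311.6 K, at which ψ = 0.16.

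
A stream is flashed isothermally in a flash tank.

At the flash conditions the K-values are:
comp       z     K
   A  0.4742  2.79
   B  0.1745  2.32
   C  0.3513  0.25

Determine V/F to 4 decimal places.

Newton–Raphson from V/F = 0.38:
  V/F = 0.3800: g = 0.29009, g' = -1.0596 → V/F = 0.6538
  V/F = 0.6538: g = -0.00220, g' = -1.1709 → V/F = 0.6519
Converged at V/F = 0.6519.

V/F = 0.6519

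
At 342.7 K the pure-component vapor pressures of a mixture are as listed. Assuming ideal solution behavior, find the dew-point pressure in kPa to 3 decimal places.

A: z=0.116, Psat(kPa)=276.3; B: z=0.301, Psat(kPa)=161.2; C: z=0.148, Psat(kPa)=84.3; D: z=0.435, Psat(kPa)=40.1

Pdew = 67.156 kPa

At the dew point ψ → 1, so Σzᵢ/Kᵢ = 1 with Kᵢ = Pᵢˢᵃᵗ/P ⇒ 1/P = Σzᵢ/Pᵢˢᵃᵗ.
1/P = 0.116/276.3 + 0.301/161.2 + 0.148/84.3 + 0.435/40.1 = 0.014891 ⇒ P = 67.156 kPa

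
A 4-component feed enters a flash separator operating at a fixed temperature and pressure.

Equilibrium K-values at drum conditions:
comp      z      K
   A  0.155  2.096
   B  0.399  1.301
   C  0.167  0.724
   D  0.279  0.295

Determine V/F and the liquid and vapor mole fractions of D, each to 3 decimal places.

Material balance + equilibrium reduce to Σ zᵢ(Kᵢ−1)/(1+V/F(Kᵢ−1)) = 0.
g(0) = ΣzᵢKᵢ − 1 = 0.047 and g(1) = 1 − Σzᵢ/Kᵢ = -0.557, so a root lies in (0, 1).
Newton–Raphson from V/F = 0.5:
  V/F = 0.500: g = -0.1431, g' = -0.453 → V/F = 0.184
  V/F = 0.184: g = -0.0194, g' = -0.359 → V/F = 0.130
Converged at V/F = 0.130.
Compositions from xᵢ = zᵢ/(1+V/F(Kᵢ−1)), yᵢ = Kᵢxᵢ:
  A: x = 0.136, y = 0.284
  B: x = 0.384, y = 0.500
  C: x = 0.173, y = 0.125
  D: x = 0.307, y = 0.091

V/F = 0.130, x_D = 0.307, y_D = 0.091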